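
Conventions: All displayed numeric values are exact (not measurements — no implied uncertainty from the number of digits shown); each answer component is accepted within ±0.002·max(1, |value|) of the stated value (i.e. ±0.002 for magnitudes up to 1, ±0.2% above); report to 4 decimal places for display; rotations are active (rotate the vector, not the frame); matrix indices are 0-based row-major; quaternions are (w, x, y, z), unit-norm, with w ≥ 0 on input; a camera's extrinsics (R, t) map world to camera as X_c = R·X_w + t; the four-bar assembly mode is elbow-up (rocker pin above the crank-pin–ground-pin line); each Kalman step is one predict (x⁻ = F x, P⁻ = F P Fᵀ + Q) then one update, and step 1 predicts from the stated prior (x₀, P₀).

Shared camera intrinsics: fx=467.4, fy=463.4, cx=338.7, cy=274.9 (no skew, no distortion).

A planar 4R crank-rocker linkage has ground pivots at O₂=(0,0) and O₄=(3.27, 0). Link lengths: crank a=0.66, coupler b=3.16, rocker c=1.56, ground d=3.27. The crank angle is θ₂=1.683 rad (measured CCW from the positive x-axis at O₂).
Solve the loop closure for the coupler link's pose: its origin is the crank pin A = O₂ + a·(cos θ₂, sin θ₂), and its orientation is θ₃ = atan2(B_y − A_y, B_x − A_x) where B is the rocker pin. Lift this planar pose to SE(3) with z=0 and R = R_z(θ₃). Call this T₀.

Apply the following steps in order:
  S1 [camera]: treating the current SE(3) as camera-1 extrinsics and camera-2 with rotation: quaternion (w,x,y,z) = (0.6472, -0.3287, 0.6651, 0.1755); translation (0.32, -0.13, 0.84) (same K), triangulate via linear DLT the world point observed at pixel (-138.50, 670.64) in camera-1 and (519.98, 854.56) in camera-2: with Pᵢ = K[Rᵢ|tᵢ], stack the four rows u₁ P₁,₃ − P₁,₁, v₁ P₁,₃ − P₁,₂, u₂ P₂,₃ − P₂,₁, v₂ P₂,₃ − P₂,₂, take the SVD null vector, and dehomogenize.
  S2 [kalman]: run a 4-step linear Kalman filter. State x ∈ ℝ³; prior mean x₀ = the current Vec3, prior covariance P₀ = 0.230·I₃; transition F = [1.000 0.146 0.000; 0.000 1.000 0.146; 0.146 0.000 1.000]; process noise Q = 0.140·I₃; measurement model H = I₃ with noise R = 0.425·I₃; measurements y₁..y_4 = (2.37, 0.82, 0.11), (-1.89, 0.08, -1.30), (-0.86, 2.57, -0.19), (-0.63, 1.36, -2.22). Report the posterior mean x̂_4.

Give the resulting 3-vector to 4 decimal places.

result = (-0.5576, 1.3543, -1.1207)

source (fourbar_fk): coupler pose = R=[0.9610 -0.2765 0.0000; 0.2765 0.9610 0.0000; 0.0000 0.0000 1.0000], t=(-0.0739, 0.6558, 0.0000)
after S1 (triangulate): (-1.4180, 1.2851, 1.7551)
after S2 (kf_track): (-0.5576, 1.3543, -1.1207)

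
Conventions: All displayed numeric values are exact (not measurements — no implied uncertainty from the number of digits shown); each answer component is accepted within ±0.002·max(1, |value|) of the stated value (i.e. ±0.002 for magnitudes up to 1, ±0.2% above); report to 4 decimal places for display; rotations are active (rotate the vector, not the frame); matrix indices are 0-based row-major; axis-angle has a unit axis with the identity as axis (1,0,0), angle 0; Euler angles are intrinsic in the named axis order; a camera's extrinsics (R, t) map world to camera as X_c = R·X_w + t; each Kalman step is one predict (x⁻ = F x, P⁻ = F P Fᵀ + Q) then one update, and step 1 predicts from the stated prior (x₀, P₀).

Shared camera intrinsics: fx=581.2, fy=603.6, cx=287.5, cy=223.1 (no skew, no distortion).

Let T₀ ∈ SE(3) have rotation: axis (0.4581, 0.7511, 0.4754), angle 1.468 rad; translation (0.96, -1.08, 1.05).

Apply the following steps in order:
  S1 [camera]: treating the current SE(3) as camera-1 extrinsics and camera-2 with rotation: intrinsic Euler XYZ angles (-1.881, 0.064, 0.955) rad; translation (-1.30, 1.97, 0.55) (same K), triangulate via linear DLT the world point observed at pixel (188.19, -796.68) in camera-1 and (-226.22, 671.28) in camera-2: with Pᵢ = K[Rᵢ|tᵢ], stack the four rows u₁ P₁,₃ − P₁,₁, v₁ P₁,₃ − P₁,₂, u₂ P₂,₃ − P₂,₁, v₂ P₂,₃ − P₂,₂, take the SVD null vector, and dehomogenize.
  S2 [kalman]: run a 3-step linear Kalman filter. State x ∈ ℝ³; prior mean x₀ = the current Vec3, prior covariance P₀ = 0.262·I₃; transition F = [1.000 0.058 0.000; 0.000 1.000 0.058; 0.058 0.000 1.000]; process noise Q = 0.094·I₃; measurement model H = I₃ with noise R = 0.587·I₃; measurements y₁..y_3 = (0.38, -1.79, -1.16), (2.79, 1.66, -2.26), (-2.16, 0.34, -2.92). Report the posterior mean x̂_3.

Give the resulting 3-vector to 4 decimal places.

after S1 (triangulate): (-1.8760, -0.3526, -0.7857)
after S2 (kf_track): (-0.5641, -0.0018, -1.9233)

result = (-0.5641, -0.0018, -1.9233)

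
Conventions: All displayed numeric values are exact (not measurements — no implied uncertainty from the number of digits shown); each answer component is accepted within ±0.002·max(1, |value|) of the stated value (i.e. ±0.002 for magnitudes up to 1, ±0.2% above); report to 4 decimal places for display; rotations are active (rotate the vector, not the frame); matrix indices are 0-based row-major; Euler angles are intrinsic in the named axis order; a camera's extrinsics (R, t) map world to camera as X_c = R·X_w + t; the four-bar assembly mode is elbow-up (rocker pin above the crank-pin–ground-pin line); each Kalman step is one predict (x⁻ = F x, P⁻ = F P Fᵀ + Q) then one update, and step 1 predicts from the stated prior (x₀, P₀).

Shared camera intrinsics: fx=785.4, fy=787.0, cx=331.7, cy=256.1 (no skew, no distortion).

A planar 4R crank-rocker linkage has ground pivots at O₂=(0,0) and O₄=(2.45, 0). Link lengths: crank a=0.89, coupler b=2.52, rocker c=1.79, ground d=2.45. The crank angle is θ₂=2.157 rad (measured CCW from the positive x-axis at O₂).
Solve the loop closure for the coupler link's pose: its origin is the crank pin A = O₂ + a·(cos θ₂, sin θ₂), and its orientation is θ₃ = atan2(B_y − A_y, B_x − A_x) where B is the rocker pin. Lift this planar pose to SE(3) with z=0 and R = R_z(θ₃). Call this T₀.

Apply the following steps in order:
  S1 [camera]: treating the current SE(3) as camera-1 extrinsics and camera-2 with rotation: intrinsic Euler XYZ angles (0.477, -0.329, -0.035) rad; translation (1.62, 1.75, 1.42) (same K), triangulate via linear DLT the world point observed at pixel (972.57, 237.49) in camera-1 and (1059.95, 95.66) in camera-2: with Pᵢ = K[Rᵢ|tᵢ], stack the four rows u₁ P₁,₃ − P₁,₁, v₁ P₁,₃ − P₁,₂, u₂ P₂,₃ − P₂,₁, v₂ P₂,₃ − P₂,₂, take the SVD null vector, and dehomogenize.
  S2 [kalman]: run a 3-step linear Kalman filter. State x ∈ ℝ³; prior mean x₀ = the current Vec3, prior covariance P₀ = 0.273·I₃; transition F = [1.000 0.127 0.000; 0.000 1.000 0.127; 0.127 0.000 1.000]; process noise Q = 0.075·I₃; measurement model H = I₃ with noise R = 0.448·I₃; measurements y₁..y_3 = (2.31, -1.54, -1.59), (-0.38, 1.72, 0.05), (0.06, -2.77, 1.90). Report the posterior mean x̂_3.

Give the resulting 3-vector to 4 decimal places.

result = (0.5032, -1.1030, 0.9143)

source (fourbar_fk): coupler pose = R=[0.9273 -0.3742 0.0000; 0.3742 0.9273 0.0000; 0.0000 0.0000 1.0000], t=(-0.4924, 0.7414, 0.0000)
after S1 (triangulate): (1.4671, -1.4355, 1.7223)
after S2 (kf_track): (0.5032, -1.1030, 0.9143)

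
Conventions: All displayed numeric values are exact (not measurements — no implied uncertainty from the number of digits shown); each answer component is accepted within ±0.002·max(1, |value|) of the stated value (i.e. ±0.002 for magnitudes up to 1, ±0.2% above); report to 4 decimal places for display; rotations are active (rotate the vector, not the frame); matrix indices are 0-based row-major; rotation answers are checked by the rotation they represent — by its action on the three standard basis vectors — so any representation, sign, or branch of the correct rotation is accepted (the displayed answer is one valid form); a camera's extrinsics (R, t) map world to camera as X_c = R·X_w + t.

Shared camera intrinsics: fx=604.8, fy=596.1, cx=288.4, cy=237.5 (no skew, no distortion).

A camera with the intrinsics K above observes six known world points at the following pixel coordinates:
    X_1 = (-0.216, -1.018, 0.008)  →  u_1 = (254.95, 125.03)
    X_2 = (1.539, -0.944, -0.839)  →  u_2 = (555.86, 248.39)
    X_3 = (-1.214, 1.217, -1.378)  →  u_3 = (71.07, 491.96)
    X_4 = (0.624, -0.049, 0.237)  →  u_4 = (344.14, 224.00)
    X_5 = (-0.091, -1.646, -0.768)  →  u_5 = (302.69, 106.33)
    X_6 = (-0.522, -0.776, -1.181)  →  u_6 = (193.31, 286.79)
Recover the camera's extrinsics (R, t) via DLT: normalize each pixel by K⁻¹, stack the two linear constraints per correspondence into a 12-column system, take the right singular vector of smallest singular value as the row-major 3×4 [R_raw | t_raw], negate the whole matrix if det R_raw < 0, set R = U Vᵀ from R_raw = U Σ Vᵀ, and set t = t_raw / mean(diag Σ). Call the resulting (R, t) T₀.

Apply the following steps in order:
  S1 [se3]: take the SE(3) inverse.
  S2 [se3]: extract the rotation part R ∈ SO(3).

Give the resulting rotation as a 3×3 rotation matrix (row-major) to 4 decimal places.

rotation (matrix) = ((0.9836, 0.0818, 0.1609), (-0.1699, 0.7200, 0.6728), (-0.0608, -0.6891, 0.7221))

source (pnp_recover): camera pose = R=[0.9836 -0.1699 -0.0608; 0.0818 0.7200 -0.6891; 0.1609 0.6728 0.7221], t=(-0.1701, 0.0400, 4.5101)
after S1 (invert_se3): R=[0.9836 0.0818 0.1609; -0.1699 0.7200 0.6728; -0.0608 -0.6891 0.7221], t=(-0.5617, -3.0922, -3.2396)
after S2 (rot_of_se3): [0.9836 0.0818 0.1609; -0.1699 0.7200 0.6728; -0.0608 -0.6891 0.7221]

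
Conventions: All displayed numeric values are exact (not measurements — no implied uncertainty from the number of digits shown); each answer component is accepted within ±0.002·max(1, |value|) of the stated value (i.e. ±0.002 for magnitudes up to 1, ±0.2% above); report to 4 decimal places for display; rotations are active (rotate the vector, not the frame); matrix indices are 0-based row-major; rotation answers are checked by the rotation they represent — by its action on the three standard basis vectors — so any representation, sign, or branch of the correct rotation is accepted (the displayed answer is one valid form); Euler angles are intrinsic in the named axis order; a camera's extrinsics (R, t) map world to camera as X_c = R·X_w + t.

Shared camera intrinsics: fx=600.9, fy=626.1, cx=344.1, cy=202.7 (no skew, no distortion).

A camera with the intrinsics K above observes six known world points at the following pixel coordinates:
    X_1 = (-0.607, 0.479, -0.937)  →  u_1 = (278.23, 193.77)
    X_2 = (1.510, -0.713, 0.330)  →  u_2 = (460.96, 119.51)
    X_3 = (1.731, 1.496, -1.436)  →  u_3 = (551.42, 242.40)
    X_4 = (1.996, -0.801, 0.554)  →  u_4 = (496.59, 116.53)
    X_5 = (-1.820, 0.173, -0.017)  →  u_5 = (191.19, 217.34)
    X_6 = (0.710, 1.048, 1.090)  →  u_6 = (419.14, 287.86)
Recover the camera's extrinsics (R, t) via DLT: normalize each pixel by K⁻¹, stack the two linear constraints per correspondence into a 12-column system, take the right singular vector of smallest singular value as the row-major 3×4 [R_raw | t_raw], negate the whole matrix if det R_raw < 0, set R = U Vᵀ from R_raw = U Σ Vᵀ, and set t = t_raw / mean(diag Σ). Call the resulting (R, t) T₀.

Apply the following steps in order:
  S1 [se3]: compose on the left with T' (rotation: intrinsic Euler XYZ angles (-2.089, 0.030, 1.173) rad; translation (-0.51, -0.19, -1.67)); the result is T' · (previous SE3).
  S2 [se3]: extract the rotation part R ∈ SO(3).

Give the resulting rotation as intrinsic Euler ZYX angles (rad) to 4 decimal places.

rotation (euler_zyx) = (-0.7621, 0.7816, -2.8406)

source (pnp_recover): camera pose = R=[0.9876 0.1086 0.1129; -0.1442 0.9123 0.3833; -0.0614 -0.3948 0.9167], t=(-0.0001, -0.2500, 6.9703)
after S1 (compose_se3): R=[0.5135 -0.8105 -0.2820; -0.4901 -0.5467 0.6789; -0.7044 -0.2104 -0.6779], t=(-0.0706, 5.9045, -5.0333)
after S2 (rot_of_se3): [0.5135 -0.8105 -0.2820; -0.4901 -0.5467 0.6789; -0.7044 -0.2104 -0.6779]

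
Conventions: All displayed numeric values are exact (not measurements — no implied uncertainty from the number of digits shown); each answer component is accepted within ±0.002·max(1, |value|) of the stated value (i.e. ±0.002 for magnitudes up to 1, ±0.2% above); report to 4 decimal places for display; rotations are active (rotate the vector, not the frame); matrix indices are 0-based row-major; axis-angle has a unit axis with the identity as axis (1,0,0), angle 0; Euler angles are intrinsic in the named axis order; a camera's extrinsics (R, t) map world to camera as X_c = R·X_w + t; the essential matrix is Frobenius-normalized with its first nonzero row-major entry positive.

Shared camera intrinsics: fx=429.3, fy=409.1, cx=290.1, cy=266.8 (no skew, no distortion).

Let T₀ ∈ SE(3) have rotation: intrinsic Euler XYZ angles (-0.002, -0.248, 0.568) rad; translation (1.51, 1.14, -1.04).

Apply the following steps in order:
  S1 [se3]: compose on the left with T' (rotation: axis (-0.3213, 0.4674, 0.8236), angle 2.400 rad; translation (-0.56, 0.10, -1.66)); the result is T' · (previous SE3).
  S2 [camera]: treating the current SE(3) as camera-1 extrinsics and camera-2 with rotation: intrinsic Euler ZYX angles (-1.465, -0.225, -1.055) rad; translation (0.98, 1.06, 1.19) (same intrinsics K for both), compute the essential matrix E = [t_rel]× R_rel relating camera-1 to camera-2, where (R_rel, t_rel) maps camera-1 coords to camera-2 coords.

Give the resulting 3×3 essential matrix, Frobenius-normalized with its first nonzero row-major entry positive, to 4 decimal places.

after S1 (compose_se3): R=[-0.9256 -0.3784 -0.0042; 0.2311 -0.5741 0.7855; -0.2997 0.7261 0.6188], t=(-2.1845, -0.7832, -2.7746)
after S2 (essential): [0.0793 -0.5011 0.2580; 0.0905 0.3248 -0.2904; -0.5590 0.2140 0.3459]

matrix = [0.0793 -0.5011 0.2580; 0.0905 0.3248 -0.2904; -0.5590 0.2140 0.3459]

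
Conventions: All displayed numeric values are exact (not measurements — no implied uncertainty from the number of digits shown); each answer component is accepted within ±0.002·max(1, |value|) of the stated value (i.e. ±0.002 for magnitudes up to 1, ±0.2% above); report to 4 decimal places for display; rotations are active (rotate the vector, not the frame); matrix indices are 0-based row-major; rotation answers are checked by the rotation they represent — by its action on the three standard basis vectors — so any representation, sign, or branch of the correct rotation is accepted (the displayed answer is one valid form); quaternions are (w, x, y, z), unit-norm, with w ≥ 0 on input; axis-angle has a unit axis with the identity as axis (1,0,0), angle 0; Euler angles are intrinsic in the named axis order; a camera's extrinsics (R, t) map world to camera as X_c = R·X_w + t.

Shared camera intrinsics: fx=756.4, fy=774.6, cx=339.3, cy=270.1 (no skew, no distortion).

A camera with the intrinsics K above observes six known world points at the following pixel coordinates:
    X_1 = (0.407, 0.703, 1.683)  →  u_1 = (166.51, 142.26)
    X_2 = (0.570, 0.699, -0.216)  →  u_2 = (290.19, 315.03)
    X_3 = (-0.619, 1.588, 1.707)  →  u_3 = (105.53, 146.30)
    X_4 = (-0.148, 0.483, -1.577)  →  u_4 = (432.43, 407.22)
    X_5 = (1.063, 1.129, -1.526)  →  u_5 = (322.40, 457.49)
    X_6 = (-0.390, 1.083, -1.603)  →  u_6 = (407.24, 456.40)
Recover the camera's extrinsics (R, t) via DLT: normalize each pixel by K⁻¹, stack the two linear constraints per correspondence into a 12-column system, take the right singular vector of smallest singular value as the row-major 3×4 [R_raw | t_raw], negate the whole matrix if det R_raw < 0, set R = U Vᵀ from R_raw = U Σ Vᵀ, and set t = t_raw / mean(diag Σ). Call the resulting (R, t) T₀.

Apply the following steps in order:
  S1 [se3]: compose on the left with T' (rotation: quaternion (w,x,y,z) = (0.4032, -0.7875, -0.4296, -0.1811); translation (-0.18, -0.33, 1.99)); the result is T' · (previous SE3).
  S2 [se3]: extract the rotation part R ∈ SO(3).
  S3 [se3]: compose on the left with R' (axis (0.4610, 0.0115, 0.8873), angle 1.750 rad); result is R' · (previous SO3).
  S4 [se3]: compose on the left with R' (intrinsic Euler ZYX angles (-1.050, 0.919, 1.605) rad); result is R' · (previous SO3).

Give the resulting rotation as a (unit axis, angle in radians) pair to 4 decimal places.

rotation (axis_angle) = ((-0.7975, -0.5057, -0.3292), 2.4696)

source (pnp_recover): camera pose = R=[-0.4468 -0.6557 -0.6086; 0.2334 0.5714 -0.7868; 0.8637 -0.4936 -0.1023], t=(0.1200, -0.2901, 6.9393)
after S1 (compose_se3): R=[-0.1135 0.1295 -0.9851; 0.3744 -0.9128 -0.1631; -0.9203 -0.3873 0.0551], t=(-0.7754, 5.3084, -2.0232)
after S2 (rot_of_se3): [-0.1135 0.1295 -0.9851; 0.3744 -0.9128 -0.1631; -0.9203 -0.3873 0.0551]
after S3 (compose_so3): [-0.7867 0.6096 0.0975; 0.2400 0.4475 -0.8615; -0.5688 -0.6544 -0.4983]
after S4 (compose_so3): [0.3511 0.9238 0.1531; 0.5139 -0.3268 0.7932; 0.7827 -0.1998 -0.5895]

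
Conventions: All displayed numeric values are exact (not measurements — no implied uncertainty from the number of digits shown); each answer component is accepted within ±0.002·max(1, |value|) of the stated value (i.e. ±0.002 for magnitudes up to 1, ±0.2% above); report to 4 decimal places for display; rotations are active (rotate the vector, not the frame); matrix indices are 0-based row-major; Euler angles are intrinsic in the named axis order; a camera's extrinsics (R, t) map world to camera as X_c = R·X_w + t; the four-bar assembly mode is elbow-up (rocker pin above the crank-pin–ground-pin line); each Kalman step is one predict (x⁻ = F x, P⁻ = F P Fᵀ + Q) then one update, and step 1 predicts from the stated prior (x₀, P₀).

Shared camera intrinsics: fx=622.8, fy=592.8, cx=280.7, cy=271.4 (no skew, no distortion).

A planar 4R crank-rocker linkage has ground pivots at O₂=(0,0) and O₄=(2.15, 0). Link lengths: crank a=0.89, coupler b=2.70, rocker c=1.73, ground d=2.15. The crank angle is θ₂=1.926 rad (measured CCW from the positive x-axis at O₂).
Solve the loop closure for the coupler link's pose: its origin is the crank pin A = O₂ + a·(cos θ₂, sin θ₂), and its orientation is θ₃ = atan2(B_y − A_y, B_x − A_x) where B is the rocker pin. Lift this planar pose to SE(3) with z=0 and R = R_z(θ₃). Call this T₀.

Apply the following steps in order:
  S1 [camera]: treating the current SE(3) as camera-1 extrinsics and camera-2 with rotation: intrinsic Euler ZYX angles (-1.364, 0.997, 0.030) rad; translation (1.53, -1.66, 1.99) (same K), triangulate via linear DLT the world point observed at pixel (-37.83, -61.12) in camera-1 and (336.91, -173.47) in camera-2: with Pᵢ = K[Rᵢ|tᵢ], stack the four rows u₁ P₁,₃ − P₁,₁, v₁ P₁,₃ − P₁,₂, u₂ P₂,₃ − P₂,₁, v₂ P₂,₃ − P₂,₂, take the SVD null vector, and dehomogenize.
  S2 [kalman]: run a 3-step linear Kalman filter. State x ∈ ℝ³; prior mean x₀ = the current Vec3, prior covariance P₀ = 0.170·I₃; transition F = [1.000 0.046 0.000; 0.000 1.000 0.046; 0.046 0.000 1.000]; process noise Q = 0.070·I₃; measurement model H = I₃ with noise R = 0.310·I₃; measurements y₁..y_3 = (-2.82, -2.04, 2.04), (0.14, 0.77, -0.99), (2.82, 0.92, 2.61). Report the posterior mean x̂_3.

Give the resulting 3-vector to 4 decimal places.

result = (0.4737, 0.0457, 1.3609)

source (fourbar_fk): coupler pose = R=[0.9437 -0.3309 0.0000; 0.3309 0.9437 0.0000; 0.0000 0.0000 1.0000], t=(-0.3095, 0.8344, 0.0000)
after S1 (triangulate): (-0.8170, -1.3388, 1.2466)
after S2 (kf_track): (0.4737, 0.0457, 1.3609)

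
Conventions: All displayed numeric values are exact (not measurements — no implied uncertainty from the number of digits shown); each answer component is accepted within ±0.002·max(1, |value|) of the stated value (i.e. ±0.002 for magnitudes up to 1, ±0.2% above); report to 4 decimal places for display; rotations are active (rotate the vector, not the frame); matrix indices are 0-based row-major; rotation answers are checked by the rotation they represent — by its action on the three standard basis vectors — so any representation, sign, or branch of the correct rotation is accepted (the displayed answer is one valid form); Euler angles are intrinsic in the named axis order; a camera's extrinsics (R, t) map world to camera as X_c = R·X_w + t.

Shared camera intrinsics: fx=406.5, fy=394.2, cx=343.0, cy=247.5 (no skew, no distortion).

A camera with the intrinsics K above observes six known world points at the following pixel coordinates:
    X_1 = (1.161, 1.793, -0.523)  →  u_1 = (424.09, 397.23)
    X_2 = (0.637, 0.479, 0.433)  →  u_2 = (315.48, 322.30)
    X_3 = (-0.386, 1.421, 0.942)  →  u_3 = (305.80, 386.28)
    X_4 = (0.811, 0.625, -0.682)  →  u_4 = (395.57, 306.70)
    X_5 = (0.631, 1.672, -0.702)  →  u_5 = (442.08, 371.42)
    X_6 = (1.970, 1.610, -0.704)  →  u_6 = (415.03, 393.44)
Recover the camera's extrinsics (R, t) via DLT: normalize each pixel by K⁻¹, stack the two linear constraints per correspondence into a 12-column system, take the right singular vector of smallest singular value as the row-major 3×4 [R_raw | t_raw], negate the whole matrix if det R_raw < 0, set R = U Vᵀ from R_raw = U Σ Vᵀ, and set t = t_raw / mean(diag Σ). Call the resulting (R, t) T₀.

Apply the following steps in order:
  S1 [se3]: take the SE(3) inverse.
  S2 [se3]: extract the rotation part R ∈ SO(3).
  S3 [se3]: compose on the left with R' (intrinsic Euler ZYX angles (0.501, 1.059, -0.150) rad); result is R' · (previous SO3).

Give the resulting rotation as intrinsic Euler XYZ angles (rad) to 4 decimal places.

source (pnp_recover): camera pose = R=[-0.0722 0.4216 -0.9039; 0.5540 0.7706 0.3151; 0.8294 -0.4780 -0.2892], t=(-0.1100, 0.1098, 4.9286)
after S1 (invert_se3): R=[-0.0722 0.5540 0.8294; 0.4216 0.7706 -0.4780; -0.9039 0.3151 -0.2892], t=(-4.1565, 2.3176, 1.2913)
after S2 (rot_of_se3): [-0.0722 0.5540 0.8294; 0.4216 0.7706 -0.4780; -0.9039 0.3151 -0.2892]
after S3 (compose_so3): [-0.8980 -0.0004 0.4400; -0.1705 0.9222 -0.3472; -0.4056 -0.3868 -0.8282]

rotation (euler_xyz) = (2.7446, 0.4556, 3.1411)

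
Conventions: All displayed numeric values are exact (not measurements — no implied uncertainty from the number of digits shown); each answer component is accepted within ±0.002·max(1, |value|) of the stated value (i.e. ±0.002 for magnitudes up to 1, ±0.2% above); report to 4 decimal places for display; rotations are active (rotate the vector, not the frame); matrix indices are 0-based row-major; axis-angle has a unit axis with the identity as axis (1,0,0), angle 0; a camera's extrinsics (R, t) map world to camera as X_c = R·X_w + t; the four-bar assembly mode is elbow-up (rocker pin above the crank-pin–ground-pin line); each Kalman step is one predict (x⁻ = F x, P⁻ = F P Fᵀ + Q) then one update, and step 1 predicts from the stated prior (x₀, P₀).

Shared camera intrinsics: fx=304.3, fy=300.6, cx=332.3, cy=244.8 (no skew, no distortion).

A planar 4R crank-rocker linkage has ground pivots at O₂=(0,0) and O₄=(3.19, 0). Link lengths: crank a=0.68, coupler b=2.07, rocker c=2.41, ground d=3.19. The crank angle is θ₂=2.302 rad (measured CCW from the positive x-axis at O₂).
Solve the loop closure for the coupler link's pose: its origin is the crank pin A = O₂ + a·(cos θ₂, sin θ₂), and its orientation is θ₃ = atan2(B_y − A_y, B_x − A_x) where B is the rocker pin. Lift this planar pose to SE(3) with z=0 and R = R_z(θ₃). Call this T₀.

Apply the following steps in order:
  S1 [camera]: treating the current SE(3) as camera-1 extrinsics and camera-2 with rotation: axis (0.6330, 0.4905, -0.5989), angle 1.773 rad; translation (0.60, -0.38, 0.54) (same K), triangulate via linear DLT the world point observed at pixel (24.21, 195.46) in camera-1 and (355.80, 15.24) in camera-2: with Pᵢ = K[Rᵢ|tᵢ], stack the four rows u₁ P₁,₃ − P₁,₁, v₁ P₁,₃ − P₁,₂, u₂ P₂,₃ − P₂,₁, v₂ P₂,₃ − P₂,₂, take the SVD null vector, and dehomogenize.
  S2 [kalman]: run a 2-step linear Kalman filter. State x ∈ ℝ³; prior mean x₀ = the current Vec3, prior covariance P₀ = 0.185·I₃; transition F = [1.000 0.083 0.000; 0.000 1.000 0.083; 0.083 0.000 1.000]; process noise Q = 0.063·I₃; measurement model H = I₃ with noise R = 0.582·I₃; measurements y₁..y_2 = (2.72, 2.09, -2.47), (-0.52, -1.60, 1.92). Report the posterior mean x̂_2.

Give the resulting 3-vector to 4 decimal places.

result = (-0.1974, 0.0144, 0.7065)

source (fourbar_fk): coupler pose = R=[0.8657 -0.5005 0.0000; 0.5005 0.8657 0.0000; 0.0000 0.0000 1.0000], t=(-0.4541, 0.5062, 0.0000)
after S1 (triangulate): (-1.2637, -0.1317, 1.4640)
after S2 (kf_track): (-0.1974, 0.0144, 0.7065)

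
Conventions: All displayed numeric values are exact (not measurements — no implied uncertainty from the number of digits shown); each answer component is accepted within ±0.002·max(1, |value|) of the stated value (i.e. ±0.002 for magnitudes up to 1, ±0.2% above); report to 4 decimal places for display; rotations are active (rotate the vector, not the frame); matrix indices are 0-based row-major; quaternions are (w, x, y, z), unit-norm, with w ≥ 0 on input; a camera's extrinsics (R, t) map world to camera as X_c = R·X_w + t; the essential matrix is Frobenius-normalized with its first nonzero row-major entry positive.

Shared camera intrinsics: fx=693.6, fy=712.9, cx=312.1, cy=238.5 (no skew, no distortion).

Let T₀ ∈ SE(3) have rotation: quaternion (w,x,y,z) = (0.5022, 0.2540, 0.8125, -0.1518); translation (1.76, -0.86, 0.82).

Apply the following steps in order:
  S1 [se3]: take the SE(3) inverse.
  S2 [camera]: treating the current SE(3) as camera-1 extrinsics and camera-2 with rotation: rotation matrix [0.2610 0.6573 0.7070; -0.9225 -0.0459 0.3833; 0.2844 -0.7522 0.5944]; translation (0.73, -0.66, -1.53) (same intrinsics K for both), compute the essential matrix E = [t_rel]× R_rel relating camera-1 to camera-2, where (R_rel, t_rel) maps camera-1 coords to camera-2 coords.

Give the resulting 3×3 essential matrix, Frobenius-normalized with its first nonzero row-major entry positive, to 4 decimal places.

after S1 (invert_se3): R=[-0.3665 0.2603 -0.8933; 0.5653 0.8249 0.0084; 0.7390 -0.5018 -0.4495], t=(1.6014, -0.2924, -1.3637)
after S2 (essential): [0.4985 0.2906 -0.1650; 0.2926 0.1926 -0.1346; -0.3393 0.2091 -0.5832]

matrix = [0.4985 0.2906 -0.1650; 0.2926 0.1926 -0.1346; -0.3393 0.2091 -0.5832]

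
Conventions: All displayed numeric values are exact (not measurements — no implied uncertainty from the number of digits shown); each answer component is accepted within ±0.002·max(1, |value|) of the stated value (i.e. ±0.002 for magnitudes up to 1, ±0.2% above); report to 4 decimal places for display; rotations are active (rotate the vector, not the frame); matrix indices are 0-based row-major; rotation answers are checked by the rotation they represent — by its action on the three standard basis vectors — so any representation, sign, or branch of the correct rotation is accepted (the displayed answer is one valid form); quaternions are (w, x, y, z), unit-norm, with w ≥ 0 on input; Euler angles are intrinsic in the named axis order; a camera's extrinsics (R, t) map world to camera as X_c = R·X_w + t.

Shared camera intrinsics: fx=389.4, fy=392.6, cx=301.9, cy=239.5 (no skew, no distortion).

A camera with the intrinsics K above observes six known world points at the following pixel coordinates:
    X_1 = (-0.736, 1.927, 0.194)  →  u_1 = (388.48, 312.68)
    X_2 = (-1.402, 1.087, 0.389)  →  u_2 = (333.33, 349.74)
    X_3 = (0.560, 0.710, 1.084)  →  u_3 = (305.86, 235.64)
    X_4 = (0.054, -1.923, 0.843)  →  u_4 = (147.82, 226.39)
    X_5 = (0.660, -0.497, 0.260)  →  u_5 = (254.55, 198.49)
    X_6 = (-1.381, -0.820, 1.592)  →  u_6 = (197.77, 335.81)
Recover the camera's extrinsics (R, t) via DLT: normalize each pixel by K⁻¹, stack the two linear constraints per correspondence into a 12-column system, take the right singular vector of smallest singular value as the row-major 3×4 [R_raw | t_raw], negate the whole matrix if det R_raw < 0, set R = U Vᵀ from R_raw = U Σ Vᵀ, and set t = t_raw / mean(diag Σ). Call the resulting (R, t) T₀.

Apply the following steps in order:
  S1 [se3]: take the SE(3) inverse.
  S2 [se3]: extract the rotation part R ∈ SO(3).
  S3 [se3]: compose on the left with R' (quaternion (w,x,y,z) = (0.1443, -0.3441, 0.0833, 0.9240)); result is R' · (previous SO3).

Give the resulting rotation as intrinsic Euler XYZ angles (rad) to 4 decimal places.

source (pnp_recover): camera pose = R=[0.0992 0.9242 -0.3688; -0.9433 0.2053 0.2607; 0.3167 0.3220 0.8922], t=(-0.2400, 0.0300, 5.7216)
after S1 (invert_se3): R=[0.0992 -0.9433 0.3167; 0.9242 0.2053 0.3220; -0.3688 0.2607 0.8922], t=(-1.7598, -1.6266, -5.2012)
after S2 (rot_of_se3): [0.0992 -0.9433 0.3167; 0.9242 0.2053 0.3220; -0.3688 0.2607 0.8922]
after S3 (compose_so3): [-0.1454 0.4546 -0.8788; -0.9455 -0.3254 -0.0118; -0.2913 0.8292 0.4771]

rotation (euler_xyz) = (0.0248, -1.0733, -1.8804)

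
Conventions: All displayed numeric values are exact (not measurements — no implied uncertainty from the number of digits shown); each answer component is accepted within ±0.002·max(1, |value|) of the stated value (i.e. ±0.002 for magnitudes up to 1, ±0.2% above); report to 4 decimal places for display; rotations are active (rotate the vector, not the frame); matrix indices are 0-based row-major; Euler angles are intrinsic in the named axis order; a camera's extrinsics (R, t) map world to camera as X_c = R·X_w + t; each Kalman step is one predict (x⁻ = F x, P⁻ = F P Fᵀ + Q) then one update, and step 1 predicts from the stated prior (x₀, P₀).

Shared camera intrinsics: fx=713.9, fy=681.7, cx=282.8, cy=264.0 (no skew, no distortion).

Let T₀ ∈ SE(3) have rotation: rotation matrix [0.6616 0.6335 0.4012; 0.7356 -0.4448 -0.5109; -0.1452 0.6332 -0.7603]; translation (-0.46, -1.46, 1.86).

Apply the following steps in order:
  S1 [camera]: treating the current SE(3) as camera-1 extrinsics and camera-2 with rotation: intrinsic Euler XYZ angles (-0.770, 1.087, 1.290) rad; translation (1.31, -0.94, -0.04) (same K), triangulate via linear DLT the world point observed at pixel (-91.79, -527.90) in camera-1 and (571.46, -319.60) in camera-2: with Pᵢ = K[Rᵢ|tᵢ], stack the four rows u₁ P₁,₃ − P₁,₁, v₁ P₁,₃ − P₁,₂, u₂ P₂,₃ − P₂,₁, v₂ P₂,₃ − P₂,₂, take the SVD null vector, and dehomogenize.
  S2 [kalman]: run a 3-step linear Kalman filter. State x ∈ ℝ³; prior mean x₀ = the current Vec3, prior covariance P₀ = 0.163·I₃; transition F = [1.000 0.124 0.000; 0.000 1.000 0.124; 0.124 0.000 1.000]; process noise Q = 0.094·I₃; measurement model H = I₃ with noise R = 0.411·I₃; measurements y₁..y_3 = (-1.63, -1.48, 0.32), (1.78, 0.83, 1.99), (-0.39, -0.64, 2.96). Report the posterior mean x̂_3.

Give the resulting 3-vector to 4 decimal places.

after S1 (triangulate): (-1.8484, 0.5866, -0.1268)
after S2 (kf_track): (-0.2906, 0.0708, 1.4818)

result = (-0.2906, 0.0708, 1.4818)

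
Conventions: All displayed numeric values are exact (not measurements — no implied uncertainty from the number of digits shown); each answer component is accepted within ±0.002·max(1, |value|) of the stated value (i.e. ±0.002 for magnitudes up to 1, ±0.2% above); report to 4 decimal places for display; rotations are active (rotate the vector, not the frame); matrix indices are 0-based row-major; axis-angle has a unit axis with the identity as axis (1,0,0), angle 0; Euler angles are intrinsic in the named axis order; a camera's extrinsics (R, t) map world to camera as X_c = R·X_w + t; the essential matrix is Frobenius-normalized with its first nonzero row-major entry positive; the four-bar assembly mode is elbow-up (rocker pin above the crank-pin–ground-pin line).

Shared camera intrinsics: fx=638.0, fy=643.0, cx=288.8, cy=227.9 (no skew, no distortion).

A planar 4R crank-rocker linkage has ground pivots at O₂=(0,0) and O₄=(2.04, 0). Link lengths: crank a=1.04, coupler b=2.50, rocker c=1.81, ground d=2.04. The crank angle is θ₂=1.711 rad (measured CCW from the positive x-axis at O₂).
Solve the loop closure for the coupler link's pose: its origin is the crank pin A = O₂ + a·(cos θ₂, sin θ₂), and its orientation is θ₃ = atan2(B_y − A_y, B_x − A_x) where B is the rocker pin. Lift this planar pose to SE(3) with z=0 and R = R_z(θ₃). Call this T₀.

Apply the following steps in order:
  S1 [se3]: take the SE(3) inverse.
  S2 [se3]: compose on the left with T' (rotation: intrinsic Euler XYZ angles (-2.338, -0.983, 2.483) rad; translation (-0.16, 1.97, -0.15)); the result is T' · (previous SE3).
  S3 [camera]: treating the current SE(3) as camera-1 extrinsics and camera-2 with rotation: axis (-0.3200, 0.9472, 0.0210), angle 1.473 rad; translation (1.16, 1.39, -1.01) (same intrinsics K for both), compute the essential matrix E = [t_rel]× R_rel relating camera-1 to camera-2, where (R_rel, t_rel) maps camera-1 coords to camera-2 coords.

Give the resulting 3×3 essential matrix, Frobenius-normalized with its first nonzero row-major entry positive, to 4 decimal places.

matrix = [0.2391 -0.5100 -0.4262; -0.4114 0.1691 -0.4049; -0.2417 0.0771 -0.2736]

source (fourbar_fk): coupler pose = R=[0.9514 -0.3079 0.0000; 0.3079 0.9514 0.0000; 0.0000 0.0000 1.0000], t=(-0.1453, 1.0298, 0.0000)
after S1 (invert_se3): R=[0.9514 0.3079 0.0000; -0.3079 0.9514 0.0000; 0.0000 0.0000 1.0000], t=(-0.1789, -1.0245, 0.0000)
after S2 (compose_se3): R=[-0.3127 -0.4579 -0.8322; -0.9110 -0.1032 0.3992; -0.2687 0.8830 -0.3849], t=(0.2661, 1.9439, -1.0983)
after S3 (essential): [0.2391 -0.5100 -0.4262; -0.4114 0.1691 -0.4049; -0.2417 0.0771 -0.2736]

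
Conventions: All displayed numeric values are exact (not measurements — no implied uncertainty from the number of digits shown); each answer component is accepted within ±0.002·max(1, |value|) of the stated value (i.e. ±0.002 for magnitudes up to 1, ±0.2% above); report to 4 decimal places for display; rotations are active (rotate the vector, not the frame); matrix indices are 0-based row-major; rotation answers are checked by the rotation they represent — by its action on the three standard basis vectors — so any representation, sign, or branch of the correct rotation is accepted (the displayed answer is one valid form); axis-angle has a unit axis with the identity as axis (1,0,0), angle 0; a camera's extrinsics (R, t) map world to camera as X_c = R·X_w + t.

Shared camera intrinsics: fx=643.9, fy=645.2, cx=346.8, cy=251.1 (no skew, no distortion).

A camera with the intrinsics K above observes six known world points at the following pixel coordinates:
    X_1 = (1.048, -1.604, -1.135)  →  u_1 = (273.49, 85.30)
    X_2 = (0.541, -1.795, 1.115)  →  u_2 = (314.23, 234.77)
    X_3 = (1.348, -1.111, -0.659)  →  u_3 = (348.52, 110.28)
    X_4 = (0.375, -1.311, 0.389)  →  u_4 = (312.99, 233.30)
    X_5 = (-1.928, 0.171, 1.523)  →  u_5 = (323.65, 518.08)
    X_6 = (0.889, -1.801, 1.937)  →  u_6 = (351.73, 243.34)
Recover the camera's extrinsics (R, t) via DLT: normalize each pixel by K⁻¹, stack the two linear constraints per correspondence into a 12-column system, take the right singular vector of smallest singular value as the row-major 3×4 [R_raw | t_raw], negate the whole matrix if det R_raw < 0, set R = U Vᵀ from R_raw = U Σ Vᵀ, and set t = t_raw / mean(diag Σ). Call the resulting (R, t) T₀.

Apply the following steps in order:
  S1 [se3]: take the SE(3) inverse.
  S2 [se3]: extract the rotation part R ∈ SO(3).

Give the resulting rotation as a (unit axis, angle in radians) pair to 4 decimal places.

source (pnp_recover): camera pose = R=[0.5837 0.7460 0.3207; -0.7865 0.4212 0.4516; 0.2018 -0.5158 0.8326], t=(0.2699, 0.4799, 5.8688)
after S1 (invert_se3): R=[0.5837 -0.7865 0.2018; 0.7460 0.4212 -0.5158; 0.3207 0.4516 0.8326], t=(-0.9645, 2.6235, -5.1897)
after S2 (rot_of_se3): [0.5837 -0.7865 0.2018; 0.7460 0.4212 -0.5158; 0.3207 0.4516 0.8326]

rotation (axis_angle) = ((0.5326, -0.0654, 0.8438), 1.1387)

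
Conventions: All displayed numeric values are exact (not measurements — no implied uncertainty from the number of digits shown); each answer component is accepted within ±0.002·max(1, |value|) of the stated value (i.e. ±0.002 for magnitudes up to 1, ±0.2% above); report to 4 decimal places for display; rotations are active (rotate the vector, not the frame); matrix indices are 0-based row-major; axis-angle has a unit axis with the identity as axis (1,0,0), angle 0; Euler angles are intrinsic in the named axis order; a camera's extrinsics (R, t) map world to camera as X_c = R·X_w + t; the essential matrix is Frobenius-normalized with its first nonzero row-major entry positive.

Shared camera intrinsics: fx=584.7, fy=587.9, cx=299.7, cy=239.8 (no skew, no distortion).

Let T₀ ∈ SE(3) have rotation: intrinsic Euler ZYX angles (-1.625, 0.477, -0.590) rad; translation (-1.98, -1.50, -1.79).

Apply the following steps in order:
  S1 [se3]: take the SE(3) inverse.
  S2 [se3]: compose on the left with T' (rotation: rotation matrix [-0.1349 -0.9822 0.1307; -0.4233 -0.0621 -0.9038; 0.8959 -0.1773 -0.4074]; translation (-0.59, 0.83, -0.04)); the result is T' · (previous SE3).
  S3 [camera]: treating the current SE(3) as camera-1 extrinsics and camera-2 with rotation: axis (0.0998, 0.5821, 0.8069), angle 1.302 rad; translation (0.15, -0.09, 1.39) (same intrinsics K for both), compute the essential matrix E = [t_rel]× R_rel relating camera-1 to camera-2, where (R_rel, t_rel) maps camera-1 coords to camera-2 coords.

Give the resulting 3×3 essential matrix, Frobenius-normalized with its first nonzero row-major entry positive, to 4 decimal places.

matrix = [0.4706 0.1521 -0.4900; 0.0577 0.1612 -0.0666; -0.1377 0.6711 0.1104]

after S1 (invert_se3): R=[-0.0481 -0.8871 -0.4591; 0.8436 0.2100 -0.4943; 0.5349 -0.4111 0.7382], t=(-2.2477, 1.1006, 1.7638)
after S2 (compose_se3): R=[-0.7521 -0.1403 0.6439; -0.5155 0.7340 -0.4422; -0.4106 -0.6645 -0.6244], t=(-1.1372, 0.1189, -2.9674)
after S3 (essential): [0.4706 0.1521 -0.4900; 0.0577 0.1612 -0.0666; -0.1377 0.6711 0.1104]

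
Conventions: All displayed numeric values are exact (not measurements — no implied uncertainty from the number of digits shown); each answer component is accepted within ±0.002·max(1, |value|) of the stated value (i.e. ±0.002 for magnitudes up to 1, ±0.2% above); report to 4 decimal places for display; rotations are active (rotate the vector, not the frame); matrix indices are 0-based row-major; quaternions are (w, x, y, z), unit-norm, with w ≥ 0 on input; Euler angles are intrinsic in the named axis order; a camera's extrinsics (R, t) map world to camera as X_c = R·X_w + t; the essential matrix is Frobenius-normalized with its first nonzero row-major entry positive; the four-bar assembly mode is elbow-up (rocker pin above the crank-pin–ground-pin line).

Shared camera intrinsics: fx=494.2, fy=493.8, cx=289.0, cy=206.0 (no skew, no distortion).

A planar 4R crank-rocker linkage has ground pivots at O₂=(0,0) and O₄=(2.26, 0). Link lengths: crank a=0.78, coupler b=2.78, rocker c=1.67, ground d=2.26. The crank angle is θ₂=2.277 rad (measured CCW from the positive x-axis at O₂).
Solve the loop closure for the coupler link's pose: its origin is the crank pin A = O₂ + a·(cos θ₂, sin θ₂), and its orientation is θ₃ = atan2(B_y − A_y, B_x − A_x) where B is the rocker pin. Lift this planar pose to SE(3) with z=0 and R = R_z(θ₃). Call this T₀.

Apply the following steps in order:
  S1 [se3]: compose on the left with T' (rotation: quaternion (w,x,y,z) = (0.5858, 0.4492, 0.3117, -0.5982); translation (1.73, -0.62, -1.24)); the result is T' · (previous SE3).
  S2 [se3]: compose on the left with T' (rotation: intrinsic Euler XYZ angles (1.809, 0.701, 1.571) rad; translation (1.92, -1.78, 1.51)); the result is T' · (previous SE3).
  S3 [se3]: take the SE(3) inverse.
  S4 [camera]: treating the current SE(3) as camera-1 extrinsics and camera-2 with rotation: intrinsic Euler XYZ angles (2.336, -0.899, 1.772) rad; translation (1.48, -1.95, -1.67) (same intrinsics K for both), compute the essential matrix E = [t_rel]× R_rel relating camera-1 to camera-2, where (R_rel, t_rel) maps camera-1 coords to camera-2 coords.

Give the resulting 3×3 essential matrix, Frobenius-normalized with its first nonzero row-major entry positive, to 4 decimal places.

source (fourbar_fk): coupler pose = R=[0.9237 -0.3830 0.0000; 0.3830 0.9237 0.0000; 0.0000 0.0000 1.0000], t=(-0.5062, 0.5934, 0.0000)
after S1 (compose_se3): R=[0.4588 0.8717 -0.1722; -0.4345 0.0510 -0.8993; -0.7751 0.4874 0.4021], t=(2.2666, -0.4778, -0.6921)
after S2 (compose_se3): R=[-0.1680 0.2753 0.9466; 0.7396 -0.5997 0.3056; 0.6518 0.7514 -0.1028], t=(1.8384, -1.5017, 3.9101)
after S3 (invert_se3): R=[-0.1680 0.7396 0.6518; 0.2753 -0.5997 0.7514; 0.9466 0.3056 -0.1028], t=(-1.1291, -4.3447, -0.8790)
after S4 (essential): [0.1703 -0.0329 -0.6782; 0.2426 0.0368 0.1539; -0.6378 -0.0751 -0.1166]

matrix = [0.1703 -0.0329 -0.6782; 0.2426 0.0368 0.1539; -0.6378 -0.0751 -0.1166]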